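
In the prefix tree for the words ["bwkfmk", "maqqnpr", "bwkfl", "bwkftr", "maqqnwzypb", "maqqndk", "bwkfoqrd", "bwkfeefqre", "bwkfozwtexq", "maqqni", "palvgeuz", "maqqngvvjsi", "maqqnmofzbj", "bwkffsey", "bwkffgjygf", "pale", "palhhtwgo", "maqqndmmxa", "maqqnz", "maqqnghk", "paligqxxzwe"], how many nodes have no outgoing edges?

21

Leaves are exactly the stored words that no other stored word extends.
Those words: "bwkfeefqre", "bwkffgjygf", "bwkffsey", "bwkfl", "bwkfmk", "bwkfoqrd", "bwkfozwtexq", "bwkftr", "maqqndk", "maqqndmmxa", "maqqnghk", "maqqngvvjsi", "maqqni", "maqqnmofzbj", "maqqnpr", "maqqnwzypb", "maqqnz", "pale", "palhhtwgo", "paligqxxzwe", "palvgeuz"
Leaf count: 21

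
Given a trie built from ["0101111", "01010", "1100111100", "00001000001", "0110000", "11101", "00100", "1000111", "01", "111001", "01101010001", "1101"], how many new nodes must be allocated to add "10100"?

3

Walking "10100" from the root, the first 2 characters ("10") follow existing edges; "1" is the first miss.
Each of the 3 remaining characters creates one node.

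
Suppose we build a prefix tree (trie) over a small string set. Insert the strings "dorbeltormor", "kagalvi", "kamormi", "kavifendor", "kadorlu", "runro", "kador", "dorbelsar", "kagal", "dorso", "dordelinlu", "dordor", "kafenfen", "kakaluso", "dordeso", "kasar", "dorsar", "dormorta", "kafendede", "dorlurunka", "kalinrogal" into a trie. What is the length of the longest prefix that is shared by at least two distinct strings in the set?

6

Equivalently: take the maximum, over all pairs, of their longest common prefix length.
e.g. "dorbelsar" and "dorbeltormor" share the prefix "dorbel" of length 6; no pair shares a longer one.
Longest shared-prefix length: 6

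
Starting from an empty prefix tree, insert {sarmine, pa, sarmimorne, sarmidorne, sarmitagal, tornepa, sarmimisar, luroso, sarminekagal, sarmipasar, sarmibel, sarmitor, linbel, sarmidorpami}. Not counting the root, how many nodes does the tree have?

65

Insert word by word; a character creates a node only if that edge doesn't already exist:
  "sarmine" → 7 new (s, a, r, m, i, n, e)
  "pa" → 2 new (p, a)
  "sarmimorne" → prefix "sarmi" already present; 5 new (m, o, r, n, e)
  "sarmidorne" → prefix "sarmi" already present; 5 new (d, o, r, n, e)
  "sarmitagal" → prefix "sarmi" already present; 5 new (t, a, g, a, l)
  "tornepa" → 7 new (t, o, r, n, e, p, a)
  "sarmimisar" → prefix "sarmim" already present; 4 new (i, s, a, r)
  "luroso" → 6 new (l, u, r, o, s, o)
  "sarminekagal" → prefix "sarmine" already present; 5 new (k, a, g, a, l)
  "sarmipasar" → prefix "sarmi" already present; 5 new (p, a, s, a, r)
  "sarmibel" → prefix "sarmi" already present; 3 new (b, e, l)
  "sarmitor" → prefix "sarmit" already present; 2 new (o, r)
  "linbel" → prefix "l" already present; 5 new (i, n, b, e, l)
  "sarmidorpami" → prefix "sarmidor" already present; 4 new (p, a, m, i)
Total nodes = 7 + 2 + 5 + 5 + 5 + 7 + 4 + 6 + 5 + 5 + 3 + 2 + 5 + 4 = 65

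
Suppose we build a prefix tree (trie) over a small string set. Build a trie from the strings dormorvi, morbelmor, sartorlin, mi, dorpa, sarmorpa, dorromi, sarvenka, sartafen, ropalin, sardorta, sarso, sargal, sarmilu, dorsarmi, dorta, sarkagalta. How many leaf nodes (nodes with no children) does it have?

17

Leaves are exactly the stored words that no other stored word extends.
Those words: "dormorvi", "dorpa", "dorromi", "dorsarmi", "dorta", "mi", "morbelmor", "ropalin", "sardorta", "sargal", "sarkagalta", "sarmilu", "sarmorpa", "sarso", "sartafen", "sartorlin", "sarvenka"
Leaf count: 17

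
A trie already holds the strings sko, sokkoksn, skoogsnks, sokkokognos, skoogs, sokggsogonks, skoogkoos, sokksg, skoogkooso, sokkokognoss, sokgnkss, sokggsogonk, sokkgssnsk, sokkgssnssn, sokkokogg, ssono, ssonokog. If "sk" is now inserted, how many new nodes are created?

0

Every character of "sk" already lies on an existing path (it is a prefix of some stored word).
No new nodes are needed: 0.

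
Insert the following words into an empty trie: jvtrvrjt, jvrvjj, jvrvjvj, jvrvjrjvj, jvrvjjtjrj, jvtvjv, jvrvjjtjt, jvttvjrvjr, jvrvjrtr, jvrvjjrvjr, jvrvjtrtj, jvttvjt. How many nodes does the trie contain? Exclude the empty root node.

For each word, the new-node count is its length minus the longest prefix already in the trie:
  "jvtrvrjt" → 8 new (j, v, t, r, v, r, j, t)
  "jvrvjj" → prefix "jv" already present; 4 new (r, v, j, j)
  "jvrvjvj" → prefix "jvrvj" already present; 2 new (v, j)
  "jvrvjrjvj" → prefix "jvrvj" already present; 4 new (r, j, v, j)
  "jvrvjjtjrj" → prefix "jvrvjj" already present; 4 new (t, j, r, j)
  "jvtvjv" → prefix "jvt" already present; 3 new (v, j, v)
  "jvrvjjtjt" → prefix "jvrvjjtj" already present; 1 new (t)
  "jvttvjrvjr" → prefix "jvt" already present; 7 new (t, v, j, r, v, j, r)
  "jvrvjrtr" → prefix "jvrvjr" already present; 2 new (t, r)
  "jvrvjjrvjr" → prefix "jvrvjj" already present; 4 new (r, v, j, r)
  "jvrvjtrtj" → prefix "jvrvj" already present; 4 new (t, r, t, j)
  "jvttvjt" → prefix "jvttvj" already present; 1 new (t)
Total nodes = 8 + 4 + 2 + 4 + 4 + 3 + 1 + 7 + 2 + 4 + 4 + 1 = 44

44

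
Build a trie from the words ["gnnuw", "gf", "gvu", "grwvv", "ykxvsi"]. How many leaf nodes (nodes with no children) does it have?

A leaf is a node with no children — equivalently, the end of a word that is not a proper prefix of any other stored word.
Those words: "gf", "gnnuw", "grwvv", "gvu", "ykxvsi"
Leaf count: 5

5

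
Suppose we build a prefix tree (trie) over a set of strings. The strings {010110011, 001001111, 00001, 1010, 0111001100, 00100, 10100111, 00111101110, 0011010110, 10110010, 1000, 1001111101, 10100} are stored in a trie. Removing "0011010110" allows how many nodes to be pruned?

6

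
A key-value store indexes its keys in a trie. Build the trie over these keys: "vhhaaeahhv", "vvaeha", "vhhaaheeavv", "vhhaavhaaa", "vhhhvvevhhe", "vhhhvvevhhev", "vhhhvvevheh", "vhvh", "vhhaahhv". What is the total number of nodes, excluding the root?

41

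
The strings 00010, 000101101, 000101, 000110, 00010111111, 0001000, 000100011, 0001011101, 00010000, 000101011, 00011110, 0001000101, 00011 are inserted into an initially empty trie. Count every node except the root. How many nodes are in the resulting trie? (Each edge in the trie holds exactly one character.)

Count nodes per top-level branch (shared prefixes stored once):
  '0'-branch (00010, 0001000, 00010000, 0001000101, 000100011, 000101, 000101011, 000101101, 0001011101, 00010111111, 00011, 000110, 00011110): 30 nodes
Sum: 30

30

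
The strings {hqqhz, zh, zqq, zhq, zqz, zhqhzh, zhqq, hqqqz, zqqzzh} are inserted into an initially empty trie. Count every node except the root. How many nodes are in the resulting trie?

20

Trace insertions, counting only characters that open a new branch:
  "hqqhz" → 5 new (h, q, q, h, z)
  "zh" → 2 new (z, h)
  "zqq" → prefix "z" already present; 2 new (q, q)
  "zhq" → prefix "zh" already present; 1 new (q)
  "zqz" → prefix "zq" already present; 1 new (z)
  "zhqhzh" → prefix "zhq" already present; 3 new (h, z, h)
  "zhqq" → prefix "zhq" already present; 1 new (q)
  "hqqqz" → prefix "hqq" already present; 2 new (q, z)
  "zqqzzh" → prefix "zqq" already present; 3 new (z, z, h)
Total nodes = 5 + 2 + 2 + 1 + 1 + 3 + 1 + 2 + 3 = 20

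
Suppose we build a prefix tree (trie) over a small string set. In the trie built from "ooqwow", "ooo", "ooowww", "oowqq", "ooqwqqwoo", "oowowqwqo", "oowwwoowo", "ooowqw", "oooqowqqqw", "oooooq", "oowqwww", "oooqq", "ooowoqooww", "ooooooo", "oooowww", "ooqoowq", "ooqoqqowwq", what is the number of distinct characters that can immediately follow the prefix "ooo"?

3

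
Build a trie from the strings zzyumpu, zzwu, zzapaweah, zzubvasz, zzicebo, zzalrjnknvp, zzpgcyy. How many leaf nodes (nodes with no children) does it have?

7

A leaf is a node with no children — equivalently, the end of a word that is not a proper prefix of any other stored word.
Those words: "zzalrjnknvp", "zzapaweah", "zzicebo", "zzpgcyy", "zzubvasz", "zzwu", "zzyumpu"
Leaf count: 7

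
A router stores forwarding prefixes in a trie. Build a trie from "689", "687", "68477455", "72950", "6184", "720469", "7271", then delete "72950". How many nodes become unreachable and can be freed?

3

A node on "72950"'s path can go only if nothing else ends at it or branches off below it.
The suffix "950" (3 nodes) is used only by "72950"; the node for "72" still has the child "0", so pruning stops there.
Nodes removed: 3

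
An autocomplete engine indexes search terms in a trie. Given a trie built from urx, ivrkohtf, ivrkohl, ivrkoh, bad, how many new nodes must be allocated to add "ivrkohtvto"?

The longest prefix of "ivrkohtvto" already in the trie is "ivrkoht" (length 7).
Each of the 3 remaining characters creates one node.

3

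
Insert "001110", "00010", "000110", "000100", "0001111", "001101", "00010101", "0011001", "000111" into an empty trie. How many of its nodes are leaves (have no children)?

7

Leaves are exactly the stored words that no other stored word extends.
Those words: "000100", "00010101", "000110", "0001111", "0011001", "001101", "001110"
Leaf count: 7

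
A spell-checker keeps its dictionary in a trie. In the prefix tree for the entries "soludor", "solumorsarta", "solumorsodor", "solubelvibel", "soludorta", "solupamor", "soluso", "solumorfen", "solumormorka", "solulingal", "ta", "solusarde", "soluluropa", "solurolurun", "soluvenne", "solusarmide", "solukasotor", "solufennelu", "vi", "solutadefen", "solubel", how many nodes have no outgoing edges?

Leaves are exactly the stored words that no other stored word extends.
Those words: "solubelvibel", "soludorta", "solufennelu", "solukasotor", "solulingal", "soluluropa", "solumorfen", "solumormorka", "solumorsarta", "solumorsodor", "solupamor", "solurolurun", "solusarde", "solusarmide", "soluso", "solutadefen", "soluvenne", "ta", "vi"
Leaf count: 19

19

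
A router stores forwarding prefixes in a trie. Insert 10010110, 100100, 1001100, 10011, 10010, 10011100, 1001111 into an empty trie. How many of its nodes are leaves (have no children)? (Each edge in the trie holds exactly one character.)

5

Leaves are exactly the stored words that no other stored word extends.
Those words: "100100", "10010110", "1001100", "10011100", "1001111"
Leaf count: 5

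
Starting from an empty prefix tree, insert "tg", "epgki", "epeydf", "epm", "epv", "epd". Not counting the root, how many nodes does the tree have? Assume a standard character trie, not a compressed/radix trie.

Count nodes per top-level branch (shared prefixes stored once):
  'e'-branch (epd, epeydf, epgki, epm, epv): 12 nodes
  't'-branch (tg): 2 nodes
Sum: 14

14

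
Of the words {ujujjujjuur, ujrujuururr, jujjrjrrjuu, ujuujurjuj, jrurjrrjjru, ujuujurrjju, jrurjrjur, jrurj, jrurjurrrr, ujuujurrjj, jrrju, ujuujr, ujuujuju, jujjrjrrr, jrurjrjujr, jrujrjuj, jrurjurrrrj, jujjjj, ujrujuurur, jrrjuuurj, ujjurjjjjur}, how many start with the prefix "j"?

Filter for entries beginning with "j":
Matches: "jrrju", "jrrjuuurj", "jrujrjuj", "jrurj", "jrurjrjujr", "jrurjrjur", "jrurjrrjjru", "jrurjurrrr", "jrurjurrrrj", "jujjjj", "jujjrjrrjuu", "jujjrjrrr"
Count: 12

12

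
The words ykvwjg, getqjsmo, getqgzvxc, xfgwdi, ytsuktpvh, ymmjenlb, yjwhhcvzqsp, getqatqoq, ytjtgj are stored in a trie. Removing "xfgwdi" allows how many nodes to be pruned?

After clearing the end-marker at "xfgwdi", prune upward until reaching a node still needed by another word.
No other word shares any prefix with "xfgwdi", so all 6 of its nodes go.
Nodes removed: 6

6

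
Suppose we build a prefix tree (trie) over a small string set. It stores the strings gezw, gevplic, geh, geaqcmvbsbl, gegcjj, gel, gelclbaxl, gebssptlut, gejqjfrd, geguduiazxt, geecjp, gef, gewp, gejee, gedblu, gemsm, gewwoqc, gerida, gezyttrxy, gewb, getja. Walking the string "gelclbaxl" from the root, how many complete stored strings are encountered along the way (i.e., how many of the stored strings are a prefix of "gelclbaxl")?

Check each prefix of "gelclbaxl" against the stored set — each match is an end-marker on the path.
Prefixes of the query that are stored words: "gel", "gelclbaxl"
Count: 2

2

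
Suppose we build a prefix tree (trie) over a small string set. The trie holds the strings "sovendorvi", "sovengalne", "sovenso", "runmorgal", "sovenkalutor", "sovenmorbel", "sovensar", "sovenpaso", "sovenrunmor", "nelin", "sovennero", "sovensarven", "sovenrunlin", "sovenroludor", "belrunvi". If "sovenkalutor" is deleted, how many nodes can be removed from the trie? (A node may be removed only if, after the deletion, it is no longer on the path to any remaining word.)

A node on "sovenkalutor"'s path can go only if nothing else ends at it or branches off below it.
The suffix "kalutor" (7 nodes) is used only by "sovenkalutor"; the node for "soven" still has the child "d", so pruning stops there.
Nodes removed: 7

7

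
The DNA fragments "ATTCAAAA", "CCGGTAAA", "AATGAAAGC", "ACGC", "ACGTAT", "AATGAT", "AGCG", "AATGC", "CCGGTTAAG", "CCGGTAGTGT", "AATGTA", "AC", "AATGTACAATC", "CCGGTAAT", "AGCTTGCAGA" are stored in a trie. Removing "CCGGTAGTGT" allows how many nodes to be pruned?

A node on "CCGGTAGTGT"'s path can go only if nothing else ends at it or branches off below it.
The suffix "GTGT" (4 nodes) is used only by "CCGGTAGTGT"; the node for "CCGGTA" still has the child "A", so pruning stops there.
Nodes removed: 4

4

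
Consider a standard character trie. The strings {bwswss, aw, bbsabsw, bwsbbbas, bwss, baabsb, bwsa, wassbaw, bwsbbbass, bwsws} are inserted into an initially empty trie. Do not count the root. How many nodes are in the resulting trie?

34

Trace insertions, counting only characters that open a new branch:
  "bwswss" → 6 new (b, w, s, w, s, s)
  "aw" → 2 new (a, w)
  "bbsabsw" → prefix "b" already present; 6 new (b, s, a, b, s, w)
  "bwsbbbas" → prefix "bws" already present; 5 new (b, b, b, a, s)
  "bwss" → prefix "bws" already present; 1 new (s)
  "baabsb" → prefix "b" already present; 5 new (a, a, b, s, b)
  "bwsa" → prefix "bws" already present; 1 new (a)
  "wassbaw" → 7 new (w, a, s, s, b, a, w)
  "bwsbbbass" → prefix "bwsbbbas" already present; 1 new (s)
  "bwsws" → prefix "bwsws" already present; 0 new (none)
Total nodes = 6 + 2 + 6 + 5 + 1 + 5 + 1 + 7 + 1 + 0 = 34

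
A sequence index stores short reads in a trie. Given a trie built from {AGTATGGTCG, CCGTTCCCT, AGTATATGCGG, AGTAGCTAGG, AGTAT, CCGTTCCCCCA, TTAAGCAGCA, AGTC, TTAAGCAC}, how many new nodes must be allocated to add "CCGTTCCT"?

1

The longest prefix of "CCGTTCCT" already in the trie is "CCGTTCC" (length 7).
So 8 − 7 = 1 new nodes.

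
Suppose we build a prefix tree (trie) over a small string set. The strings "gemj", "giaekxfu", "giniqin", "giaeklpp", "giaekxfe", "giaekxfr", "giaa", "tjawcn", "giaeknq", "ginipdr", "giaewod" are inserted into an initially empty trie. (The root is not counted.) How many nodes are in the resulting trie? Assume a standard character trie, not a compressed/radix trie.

Count nodes per top-level branch (shared prefixes stored once):
  'g'-branch (gemj, giaa, giaeklpp, giaeknq, giaekxfe, giaekxfr, giaekxfu, giaewod, ginipdr, giniqin): 30 nodes
  't'-branch (tjawcn): 6 nodes
Sum: 36

36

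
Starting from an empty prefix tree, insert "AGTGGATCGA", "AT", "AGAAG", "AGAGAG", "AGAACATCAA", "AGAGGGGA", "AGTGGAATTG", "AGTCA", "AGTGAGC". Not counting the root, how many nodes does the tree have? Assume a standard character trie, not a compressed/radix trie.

Trace insertions, counting only characters that open a new branch:
  "AGTGGATCGA" → 10 new (A, G, T, G, G, A, T, C, G, A)
  "AT" → prefix "A" already present; 1 new (T)
  "AGAAG" → prefix "AG" already present; 3 new (A, A, G)
  "AGAGAG" → prefix "AGA" already present; 3 new (G, A, G)
  "AGAACATCAA" → prefix "AGAA" already present; 6 new (C, A, T, C, A, A)
  "AGAGGGGA" → prefix "AGAG" already present; 4 new (G, G, G, A)
  "AGTGGAATTG" → prefix "AGTGGA" already present; 4 new (A, T, T, G)
  "AGTCA" → prefix "AGT" already present; 2 new (C, A)
  "AGTGAGC" → prefix "AGTG" already present; 3 new (A, G, C)
Total nodes = 10 + 1 + 3 + 3 + 6 + 4 + 4 + 2 + 3 = 36

36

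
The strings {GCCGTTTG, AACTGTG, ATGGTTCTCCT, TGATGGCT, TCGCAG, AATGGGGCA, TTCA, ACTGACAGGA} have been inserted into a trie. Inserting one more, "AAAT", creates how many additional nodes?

"AA" is already a path in the trie; the remaining "AT" must be added.
New nodes needed: |"AAAT"| − 2 = 4 − 2 = 2.

2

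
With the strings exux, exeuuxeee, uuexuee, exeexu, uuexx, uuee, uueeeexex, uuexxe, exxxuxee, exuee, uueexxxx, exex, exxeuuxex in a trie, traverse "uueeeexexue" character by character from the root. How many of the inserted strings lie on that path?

2

Check each prefix of "uueeeexexue" against the stored set — each match is an end-marker on the path.
Prefixes of the query that are stored words: "uuee", "uueeeexex"
Count: 2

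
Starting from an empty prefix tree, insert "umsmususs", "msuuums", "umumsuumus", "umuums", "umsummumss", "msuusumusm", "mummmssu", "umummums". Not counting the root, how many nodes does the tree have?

Count nodes per top-level branch (shared prefixes stored once):
  'm'-branch (msuusumusm, msuuums, mummmssu): 20 nodes
  'u'-branch (umsmususs, umsummumss, umummums, umumsuumus, umuums): 31 nodes
Sum: 51

51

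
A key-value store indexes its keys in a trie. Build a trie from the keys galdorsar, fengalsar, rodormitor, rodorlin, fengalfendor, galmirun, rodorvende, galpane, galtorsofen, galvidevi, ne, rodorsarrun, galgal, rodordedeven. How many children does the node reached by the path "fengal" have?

2

The children of the "fengal" node are the distinct next characters among strings starting with "fengal".
Distinct next characters after "fengal": f, s.
That node has 2 child edges.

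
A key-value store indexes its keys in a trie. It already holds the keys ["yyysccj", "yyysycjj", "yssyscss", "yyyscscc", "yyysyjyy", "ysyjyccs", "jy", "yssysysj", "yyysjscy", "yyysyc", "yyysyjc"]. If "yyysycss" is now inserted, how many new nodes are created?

Walking "yyysycss" from the root, the first 6 characters ("yyysyc") follow existing edges; "s" is the first miss.
Each of the 2 remaining characters creates one node.

2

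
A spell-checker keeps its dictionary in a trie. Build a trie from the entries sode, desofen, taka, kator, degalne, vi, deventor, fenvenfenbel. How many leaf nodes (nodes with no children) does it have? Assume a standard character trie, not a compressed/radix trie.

8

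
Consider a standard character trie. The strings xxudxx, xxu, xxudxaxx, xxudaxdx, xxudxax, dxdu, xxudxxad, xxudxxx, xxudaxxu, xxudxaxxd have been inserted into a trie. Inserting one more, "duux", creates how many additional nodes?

3

"d" is already a path in the trie; the remaining "uux" must be added.
Each of the 3 remaining characters creates one node.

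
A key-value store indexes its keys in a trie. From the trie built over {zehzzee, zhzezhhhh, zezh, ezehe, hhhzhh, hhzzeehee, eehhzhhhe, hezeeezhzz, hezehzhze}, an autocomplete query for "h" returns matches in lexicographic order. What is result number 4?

hhzzeehee

Words with prefix "h", in lexicographic order: "hezeeezhzz", "hezehzhze", "hhhzhh", "hhzzeehee"
Position 4: hhzzeehee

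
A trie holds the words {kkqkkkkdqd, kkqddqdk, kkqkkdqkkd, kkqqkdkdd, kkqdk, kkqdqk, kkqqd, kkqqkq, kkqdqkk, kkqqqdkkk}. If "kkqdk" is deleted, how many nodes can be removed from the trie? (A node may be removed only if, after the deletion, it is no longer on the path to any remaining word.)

1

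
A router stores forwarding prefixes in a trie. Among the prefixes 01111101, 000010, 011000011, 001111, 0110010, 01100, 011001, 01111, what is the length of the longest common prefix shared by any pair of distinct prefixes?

6

Equivalently: take the maximum, over all pairs, of their longest common prefix length.
"011001" and "0110010" agree on "011001" (6 characters) before diverging; nothing deeper is shared.
Longest shared-prefix length: 6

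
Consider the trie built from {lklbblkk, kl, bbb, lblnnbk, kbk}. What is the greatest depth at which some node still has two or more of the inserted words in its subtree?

Look for the deepest trie node that still has at least two words in its subtree.
"kbk" and "kl" agree on "k" (1 characters) before diverging; nothing deeper is shared.
Longest shared-prefix length: 1

1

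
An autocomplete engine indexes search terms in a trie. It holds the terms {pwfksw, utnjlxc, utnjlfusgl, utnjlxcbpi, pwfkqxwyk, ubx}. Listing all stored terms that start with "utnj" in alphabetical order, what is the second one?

utnjlxc

Words with prefix "utnj", in lexicographic order: "utnjlfusgl", "utnjlxc", "utnjlxcbpi"
The 2nd is utnjlxc.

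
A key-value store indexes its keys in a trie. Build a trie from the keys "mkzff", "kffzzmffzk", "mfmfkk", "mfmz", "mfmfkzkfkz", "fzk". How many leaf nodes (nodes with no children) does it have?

6

A leaf is a node with no children — equivalently, the end of a word that is not a proper prefix of any other stored word.
Those words: "fzk", "kffzzmffzk", "mfmfkk", "mfmfkzkfkz", "mfmz", "mkzff"
Leaf count: 6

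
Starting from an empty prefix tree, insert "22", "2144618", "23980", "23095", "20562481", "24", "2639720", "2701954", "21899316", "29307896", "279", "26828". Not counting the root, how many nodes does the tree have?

Trace insertions, counting only characters that open a new branch:
  "22" → 2 new (2, 2)
  "2144618" → prefix "2" already present; 6 new (1, 4, 4, 6, 1, 8)
  "23980" → prefix "2" already present; 4 new (3, 9, 8, 0)
  "23095" → prefix "23" already present; 3 new (0, 9, 5)
  "20562481" → prefix "2" already present; 7 new (0, 5, 6, 2, 4, 8, 1)
  "24" → prefix "2" already present; 1 new (4)
  "2639720" → prefix "2" already present; 6 new (6, 3, 9, 7, 2, 0)
  "2701954" → prefix "2" already present; 6 new (7, 0, 1, 9, 5, 4)
  "21899316" → prefix "21" already present; 6 new (8, 9, 9, 3, 1, 6)
  "29307896" → prefix "2" already present; 7 new (9, 3, 0, 7, 8, 9, 6)
  "279" → prefix "27" already present; 1 new (9)
  "26828" → prefix "26" already present; 3 new (8, 2, 8)
Total nodes = 2 + 6 + 4 + 3 + 7 + 1 + 6 + 6 + 6 + 7 + 1 + 3 = 52

52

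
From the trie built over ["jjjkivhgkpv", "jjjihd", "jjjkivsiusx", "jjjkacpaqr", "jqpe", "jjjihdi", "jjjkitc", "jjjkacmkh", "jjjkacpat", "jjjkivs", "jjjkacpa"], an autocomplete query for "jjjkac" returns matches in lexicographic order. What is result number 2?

jjjkacpa

Words with prefix "jjjkac", in lexicographic order: "jjjkacmkh", "jjjkacpa", "jjjkacpaqr", "jjjkacpat"
Position 2: jjjkacpa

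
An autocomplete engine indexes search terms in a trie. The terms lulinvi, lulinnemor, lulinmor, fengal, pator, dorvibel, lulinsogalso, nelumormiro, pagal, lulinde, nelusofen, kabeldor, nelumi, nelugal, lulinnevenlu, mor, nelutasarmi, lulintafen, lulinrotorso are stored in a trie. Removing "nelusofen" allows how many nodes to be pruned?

5

Walk "nelusofen" from the leaf back toward the root, removing each node that no remaining word uses.
The suffix "sofen" (5 nodes) is used only by "nelusofen"; the node for "nelu" still has the child "m", so pruning stops there.
Nodes removed: 5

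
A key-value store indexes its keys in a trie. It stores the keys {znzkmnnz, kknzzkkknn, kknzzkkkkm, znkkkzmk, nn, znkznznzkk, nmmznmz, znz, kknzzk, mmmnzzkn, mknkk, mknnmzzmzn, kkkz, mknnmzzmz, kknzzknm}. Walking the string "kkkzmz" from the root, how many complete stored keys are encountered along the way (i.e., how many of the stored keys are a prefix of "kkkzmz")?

1

Traverse "kkkzmz" character by character; count nodes along the way that are marked as word ends.
Prefixes of the query that are stored words: "kkkz"
Count: 1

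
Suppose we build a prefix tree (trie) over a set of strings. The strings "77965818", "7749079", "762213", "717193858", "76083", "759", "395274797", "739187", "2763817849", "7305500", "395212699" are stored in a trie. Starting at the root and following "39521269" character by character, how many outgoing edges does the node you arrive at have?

1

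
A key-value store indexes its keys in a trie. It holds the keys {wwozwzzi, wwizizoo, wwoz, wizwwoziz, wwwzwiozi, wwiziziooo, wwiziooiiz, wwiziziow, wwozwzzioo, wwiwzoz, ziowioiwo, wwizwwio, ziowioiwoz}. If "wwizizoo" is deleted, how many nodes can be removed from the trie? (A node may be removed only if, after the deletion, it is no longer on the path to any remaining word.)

2

After clearing the end-marker at "wwizizoo", prune upward until reaching a node still needed by another word.
The suffix "oo" (2 nodes) is used only by "wwizizoo"; the node for "wwiziz" still has the child "i", so pruning stops there.
Nodes removed: 2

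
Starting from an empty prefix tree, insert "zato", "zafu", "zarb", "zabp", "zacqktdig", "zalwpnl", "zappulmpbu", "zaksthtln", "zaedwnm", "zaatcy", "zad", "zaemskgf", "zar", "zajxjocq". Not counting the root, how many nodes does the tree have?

58

Trace insertions, counting only characters that open a new branch:
  "zato" → 4 new (z, a, t, o)
  "zafu" → prefix "za" already present; 2 new (f, u)
  "zarb" → prefix "za" already present; 2 new (r, b)
  "zabp" → prefix "za" already present; 2 new (b, p)
  "zacqktdig" → prefix "za" already present; 7 new (c, q, k, t, d, i, g)
  "zalwpnl" → prefix "za" already present; 5 new (l, w, p, n, l)
  "zappulmpbu" → prefix "za" already present; 8 new (p, p, u, l, m, p, b, u)
  "zaksthtln" → prefix "za" already present; 7 new (k, s, t, h, t, l, n)
  "zaedwnm" → prefix "za" already present; 5 new (e, d, w, n, m)
  "zaatcy" → prefix "za" already present; 4 new (a, t, c, y)
  "zad" → prefix "za" already present; 1 new (d)
  "zaemskgf" → prefix "zae" already present; 5 new (m, s, k, g, f)
  "zar" → prefix "zar" already present; 0 new (none)
  "zajxjocq" → prefix "za" already present; 6 new (j, x, j, o, c, q)
Total nodes = 4 + 2 + 2 + 2 + 7 + 5 + 8 + 7 + 5 + 4 + 1 + 5 + 0 + 6 = 58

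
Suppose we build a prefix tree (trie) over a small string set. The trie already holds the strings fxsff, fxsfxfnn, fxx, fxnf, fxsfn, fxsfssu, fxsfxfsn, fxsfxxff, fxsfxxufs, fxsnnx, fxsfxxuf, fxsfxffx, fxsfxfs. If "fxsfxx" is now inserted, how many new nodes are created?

Every character of "fxsfxx" already lies on an existing path (it is a prefix of some stored word).
No new nodes are needed: 0.

0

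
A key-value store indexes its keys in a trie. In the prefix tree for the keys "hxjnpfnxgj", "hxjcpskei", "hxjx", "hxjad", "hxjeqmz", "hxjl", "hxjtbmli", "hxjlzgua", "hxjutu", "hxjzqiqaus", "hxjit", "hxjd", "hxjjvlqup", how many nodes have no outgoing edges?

A leaf is a node with no children — equivalently, the end of a word that is not a proper prefix of any other stored word.
Those words: "hxjad", "hxjcpskei", "hxjd", "hxjeqmz", "hxjit", "hxjjvlqup", "hxjlzgua", "hxjnpfnxgj", "hxjtbmli", "hxjutu", "hxjx", "hxjzqiqaus"
Leaf count: 12

12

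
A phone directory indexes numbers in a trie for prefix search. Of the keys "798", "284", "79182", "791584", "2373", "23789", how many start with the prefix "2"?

Traverse to the node for "2", then collect every word in that subtree.
Matches: "2373", "23789", "284"
Count: 3

3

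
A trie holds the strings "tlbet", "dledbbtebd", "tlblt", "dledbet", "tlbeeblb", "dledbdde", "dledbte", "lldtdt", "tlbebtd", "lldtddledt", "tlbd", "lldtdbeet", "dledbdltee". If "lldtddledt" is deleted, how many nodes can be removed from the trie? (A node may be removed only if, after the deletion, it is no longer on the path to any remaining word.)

5

After clearing the end-marker at "lldtddledt", prune upward until reaching a node still needed by another word.
The suffix "dledt" (5 nodes) is used only by "lldtddledt"; the node for "lldtd" still has the child "t", so pruning stops there.
Nodes removed: 5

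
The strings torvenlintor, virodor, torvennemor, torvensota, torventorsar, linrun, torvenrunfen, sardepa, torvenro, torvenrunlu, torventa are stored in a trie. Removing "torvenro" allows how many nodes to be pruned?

A node on "torvenro"'s path can go only if nothing else ends at it or branches off below it.
The suffix "o" (1 node) is used only by "torvenro"; the node for "torvenr" still has the child "u", so pruning stops there.
Nodes removed: 1

1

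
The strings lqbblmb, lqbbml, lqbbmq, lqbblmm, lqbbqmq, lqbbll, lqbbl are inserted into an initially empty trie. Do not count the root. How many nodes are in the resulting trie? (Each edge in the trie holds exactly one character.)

15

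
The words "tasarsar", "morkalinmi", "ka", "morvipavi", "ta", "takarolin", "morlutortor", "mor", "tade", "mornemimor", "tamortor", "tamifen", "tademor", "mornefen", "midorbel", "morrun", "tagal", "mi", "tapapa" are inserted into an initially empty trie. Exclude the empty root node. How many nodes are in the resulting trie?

Insert word by word; a character creates a node only if that edge doesn't already exist:
  "tasarsar" → 8 new (t, a, s, a, r, s, a, r)
  "morkalinmi" → 10 new (m, o, r, k, a, l, i, n, m, i)
  "ka" → 2 new (k, a)
  "morvipavi" → prefix "mor" already present; 6 new (v, i, p, a, v, i)
  "ta" → prefix "ta" already present; 0 new (none)
  "takarolin" → prefix "ta" already present; 7 new (k, a, r, o, l, i, n)
  "morlutortor" → prefix "mor" already present; 8 new (l, u, t, o, r, t, o, r)
  "mor" → prefix "mor" already present; 0 new (none)
  "tade" → prefix "ta" already present; 2 new (d, e)
  "mornemimor" → prefix "mor" already present; 7 new (n, e, m, i, m, o, r)
  "tamortor" → prefix "ta" already present; 6 new (m, o, r, t, o, r)
  "tamifen" → prefix "tam" already present; 4 new (i, f, e, n)
  "tademor" → prefix "tade" already present; 3 new (m, o, r)
  "mornefen" → prefix "morne" already present; 3 new (f, e, n)
  "midorbel" → prefix "m" already present; 7 new (i, d, o, r, b, e, l)
  "morrun" → prefix "mor" already present; 3 new (r, u, n)
  "tagal" → prefix "ta" already present; 3 new (g, a, l)
  "mi" → prefix "mi" already present; 0 new (none)
  "tapapa" → prefix "ta" already present; 4 new (p, a, p, a)
Total nodes = 8 + 10 + 2 + 6 + 0 + 7 + 8 + 0 + 2 + 7 + 6 + 4 + 3 + 3 + 7 + 3 + 3 + 0 + 4 = 83

83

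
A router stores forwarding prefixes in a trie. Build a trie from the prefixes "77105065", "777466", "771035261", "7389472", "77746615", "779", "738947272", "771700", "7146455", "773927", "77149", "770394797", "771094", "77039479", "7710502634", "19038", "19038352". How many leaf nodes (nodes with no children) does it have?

13

Leaves are exactly the stored words that no other stored word extends.
Those words: "19038352", "7146455", "738947272", "770394797", "771035261", "7710502634", "77105065", "771094", "77149", "771700", "773927", "77746615", "779"
Leaf count: 13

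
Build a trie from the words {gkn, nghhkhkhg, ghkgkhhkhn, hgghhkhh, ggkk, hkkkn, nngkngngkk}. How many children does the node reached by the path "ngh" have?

1

Follow the path "ngh" to its node, then look at its outgoing edges.
Distinct next characters after "ngh": h.
That node has 1 child edge.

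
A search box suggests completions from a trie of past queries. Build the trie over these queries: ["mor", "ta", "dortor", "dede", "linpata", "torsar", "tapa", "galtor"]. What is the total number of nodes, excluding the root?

34

Trie structure (* marks end of a word):
(root)
├─ d
│  ├─ e
│  │  └─ d
│  │     └─ e *
│  └─ o
│     └─ r
│        └─ t
│           └─ o
│              └─ r *
├─ g
│  └─ a
│     └─ l
│        └─ t
│           └─ o
│              └─ r *
├─ l
│  └─ i
│     └─ n
│        └─ p
│           └─ a
│              └─ t
│                 └─ a *
├─ m
│  └─ o
│     └─ r *
└─ t
   ├─ a *
   │  └─ p
   │     └─ a *
   └─ o
      └─ r
         └─ s
            └─ a
               └─ r *
Counting every labelled node above: 34.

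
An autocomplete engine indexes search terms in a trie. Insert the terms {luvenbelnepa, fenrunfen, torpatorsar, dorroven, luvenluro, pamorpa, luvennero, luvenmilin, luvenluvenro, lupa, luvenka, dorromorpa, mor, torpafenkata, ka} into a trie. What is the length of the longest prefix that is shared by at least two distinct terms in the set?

Equivalently: take the maximum, over all pairs, of their longest common prefix length.
e.g. "luvenluro" and "luvenluvenro" share the prefix "luvenlu" of length 7; no pair shares a longer one.
Longest shared-prefix length: 7

7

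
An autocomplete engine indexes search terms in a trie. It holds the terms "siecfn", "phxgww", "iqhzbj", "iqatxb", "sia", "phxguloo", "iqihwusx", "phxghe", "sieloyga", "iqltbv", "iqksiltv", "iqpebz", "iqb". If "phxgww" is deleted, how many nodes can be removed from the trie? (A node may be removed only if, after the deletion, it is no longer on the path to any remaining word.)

2

After clearing the end-marker at "phxgww", prune upward until reaching a node still needed by another word.
The suffix "ww" (2 nodes) is used only by "phxgww"; the node for "phxg" still has the child "u", so pruning stops there.
Nodes removed: 2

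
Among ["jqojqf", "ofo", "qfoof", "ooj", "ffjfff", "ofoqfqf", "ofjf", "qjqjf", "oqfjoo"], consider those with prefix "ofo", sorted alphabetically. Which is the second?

ofoqfqf

DFS of the "ofo" subtree visits, in order: "ofo", "ofoqfqf"
Position 2: ofoqfqf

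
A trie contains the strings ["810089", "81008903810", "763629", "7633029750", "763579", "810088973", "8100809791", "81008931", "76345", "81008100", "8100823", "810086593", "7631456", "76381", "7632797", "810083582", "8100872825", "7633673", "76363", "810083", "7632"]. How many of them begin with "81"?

Filter for entries beginning with "81":
Words under "81": 8100809791, 81008100, 8100823, 810083, 810083582, 810086593, 8100872825, 810088973, 810089, 81008903810, 81008931
Count: 11

11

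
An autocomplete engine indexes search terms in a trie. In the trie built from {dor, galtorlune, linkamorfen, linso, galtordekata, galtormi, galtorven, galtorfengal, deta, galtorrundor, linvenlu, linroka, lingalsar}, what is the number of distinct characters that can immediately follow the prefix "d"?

Walk "d" from the root, arriving at one node.
Distinct next characters after "d": e, o.
That node has 2 child edges.

2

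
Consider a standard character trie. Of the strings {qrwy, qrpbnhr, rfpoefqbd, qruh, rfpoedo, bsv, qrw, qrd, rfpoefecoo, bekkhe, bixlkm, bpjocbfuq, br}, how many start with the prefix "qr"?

Traverse to the node for "qr", then collect every word in that subtree.
Matches: "qrd", "qrpbnhr", "qruh", "qrw", "qrwy"
Count: 5

5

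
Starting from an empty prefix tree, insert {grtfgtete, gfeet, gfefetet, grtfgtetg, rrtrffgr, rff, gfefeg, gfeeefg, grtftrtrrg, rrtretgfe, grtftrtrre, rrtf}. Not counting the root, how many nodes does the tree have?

46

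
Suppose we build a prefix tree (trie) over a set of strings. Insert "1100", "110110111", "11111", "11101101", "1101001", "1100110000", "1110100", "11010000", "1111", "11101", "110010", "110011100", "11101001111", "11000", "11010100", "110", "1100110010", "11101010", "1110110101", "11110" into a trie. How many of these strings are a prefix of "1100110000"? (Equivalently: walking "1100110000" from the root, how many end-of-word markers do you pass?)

Traverse "1100110000" character by character; count nodes along the way that are marked as word ends.
Prefixes of the query that are stored words: "110", "1100", "1100110000"
Count: 3

3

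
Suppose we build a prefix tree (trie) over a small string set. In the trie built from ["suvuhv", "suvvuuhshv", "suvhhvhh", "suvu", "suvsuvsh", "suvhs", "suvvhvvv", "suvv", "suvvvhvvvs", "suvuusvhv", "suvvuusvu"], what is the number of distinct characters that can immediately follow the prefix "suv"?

4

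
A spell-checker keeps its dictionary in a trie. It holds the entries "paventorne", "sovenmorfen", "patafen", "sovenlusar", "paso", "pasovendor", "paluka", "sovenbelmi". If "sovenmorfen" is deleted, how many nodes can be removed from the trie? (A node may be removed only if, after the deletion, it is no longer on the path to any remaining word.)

After clearing the end-marker at "sovenmorfen", prune upward until reaching a node still needed by another word.
The suffix "morfen" (6 nodes) is used only by "sovenmorfen"; the node for "soven" still has the child "l", so pruning stops there.
Nodes removed: 6

6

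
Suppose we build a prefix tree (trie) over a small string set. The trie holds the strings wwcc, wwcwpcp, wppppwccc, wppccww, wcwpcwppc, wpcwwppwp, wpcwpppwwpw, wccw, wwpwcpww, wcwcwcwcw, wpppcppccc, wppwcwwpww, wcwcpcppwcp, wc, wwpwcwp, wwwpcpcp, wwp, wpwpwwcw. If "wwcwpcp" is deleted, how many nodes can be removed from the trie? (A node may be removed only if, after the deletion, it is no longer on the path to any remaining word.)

4

After clearing the end-marker at "wwcwpcp", prune upward until reaching a node still needed by another word.
The suffix "wpcp" (4 nodes) is used only by "wwcwpcp"; the node for "wwc" still has the child "c", so pruning stops there.
Nodes removed: 4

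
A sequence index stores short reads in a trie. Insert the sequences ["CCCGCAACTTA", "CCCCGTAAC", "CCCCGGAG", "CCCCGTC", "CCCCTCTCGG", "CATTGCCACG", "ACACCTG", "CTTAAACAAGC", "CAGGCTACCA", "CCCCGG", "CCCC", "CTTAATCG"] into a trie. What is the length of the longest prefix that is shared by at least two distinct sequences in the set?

6

The deepest shared node is where two words last agree before diverging.
e.g. "CCCCGG" and "CCCCGGAG" share the prefix "CCCCGG" of length 6; no pair shares a longer one.
Longest shared-prefix length: 6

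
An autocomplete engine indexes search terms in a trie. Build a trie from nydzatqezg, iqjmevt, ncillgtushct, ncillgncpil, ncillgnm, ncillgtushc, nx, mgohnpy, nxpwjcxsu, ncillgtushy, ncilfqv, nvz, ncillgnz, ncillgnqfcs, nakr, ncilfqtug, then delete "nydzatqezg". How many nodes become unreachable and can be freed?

Walk "nydzatqezg" from the leaf back toward the root, removing each node that no remaining word uses.
The suffix "ydzatqezg" (9 nodes) is used only by "nydzatqezg"; the node for "n" still has the child "c", so pruning stops there.
Nodes removed: 9

9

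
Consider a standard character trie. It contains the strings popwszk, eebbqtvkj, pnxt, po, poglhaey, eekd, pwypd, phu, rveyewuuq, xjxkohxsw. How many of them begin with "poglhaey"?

1

Walk to "poglhaey"; the words in its subtree are exactly those with that prefix.
Words under "poglhaey": poglhaey
Count: 1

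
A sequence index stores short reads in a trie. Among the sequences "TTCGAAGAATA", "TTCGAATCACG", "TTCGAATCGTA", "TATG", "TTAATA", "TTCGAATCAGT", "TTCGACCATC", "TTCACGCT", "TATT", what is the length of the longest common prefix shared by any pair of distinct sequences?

The deepest shared node is where two words last agree before diverging.
e.g. "TTCGAATCACG" and "TTCGAATCAGT" share the prefix "TTCGAATCA" of length 9; no pair shares a longer one.
Longest shared-prefix length: 9

9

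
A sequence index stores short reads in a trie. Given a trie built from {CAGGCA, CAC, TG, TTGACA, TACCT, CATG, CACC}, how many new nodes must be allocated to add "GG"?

2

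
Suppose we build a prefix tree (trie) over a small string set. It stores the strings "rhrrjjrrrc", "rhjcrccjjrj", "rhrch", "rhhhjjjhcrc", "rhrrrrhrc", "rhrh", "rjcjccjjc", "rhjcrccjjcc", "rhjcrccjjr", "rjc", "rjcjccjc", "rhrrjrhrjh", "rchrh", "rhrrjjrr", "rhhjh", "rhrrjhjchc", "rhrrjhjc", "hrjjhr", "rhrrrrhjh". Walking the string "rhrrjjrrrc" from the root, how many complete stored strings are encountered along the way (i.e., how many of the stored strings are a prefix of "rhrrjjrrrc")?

2

Traverse "rhrrjjrrrc" character by character; count nodes along the way that are marked as word ends.
Prefixes of the query that are stored words: "rhrrjjrr", "rhrrjjrrrc"
Count: 2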